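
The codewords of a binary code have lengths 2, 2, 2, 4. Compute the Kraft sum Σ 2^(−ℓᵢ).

With common denominator 2^4 = 16: Σ 2^(−ℓᵢ) = 4/16 + 4/16 + 4/16 + 1/16 = 13/16 = 0.8125.

0.8125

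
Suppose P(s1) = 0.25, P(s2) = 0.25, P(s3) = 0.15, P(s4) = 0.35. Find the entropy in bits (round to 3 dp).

1.941 bits

H = −Σ pᵢ log₂ pᵢ.
−0.25·log₂(0.25) = 0.5000
−0.25·log₂(0.25) = 0.5000
−0.15·log₂(0.15) = 0.4105
−0.35·log₂(0.35) = 0.5301
Sum ≈ 1.9406 → 1.941 bits.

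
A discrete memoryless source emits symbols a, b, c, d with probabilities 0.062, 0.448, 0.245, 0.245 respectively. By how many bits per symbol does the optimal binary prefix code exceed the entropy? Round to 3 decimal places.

0.097 bits

Entropy H = −Σ p log₂ p ≈ 1.7620 bits.
Huffman merges: 31/500+49/200→307/1000; 49/200+307/1000→69/125; 56/125+69/125→1. L = 1859/1000 ≈ 1.8590.
L − H = 1.8590 − 1.7620 = 0.097 bits.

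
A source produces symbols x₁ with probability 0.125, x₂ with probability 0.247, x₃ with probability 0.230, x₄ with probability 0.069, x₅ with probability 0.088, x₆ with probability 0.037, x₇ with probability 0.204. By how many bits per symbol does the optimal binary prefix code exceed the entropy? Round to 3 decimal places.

Entropy H = −Σ p log₂ p ≈ 2.5795 bits.
Huffman merges: 37/1000+69/1000→53/500; 11/125+53/500→97/500; 1/8+97/500→319/1000; 51/250+23/100→217/500; 247/1000+319/1000→283/500; 217/500+283/500→1. L = 2619/1000 ≈ 2.6190.
L − H = 2.6190 − 2.5795 = 0.039 bits.

0.039 bits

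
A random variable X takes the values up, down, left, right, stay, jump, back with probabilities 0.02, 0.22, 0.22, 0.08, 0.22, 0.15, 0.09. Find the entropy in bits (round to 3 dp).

H = −Σ pᵢ log₂ pᵢ.
−0.02·log₂(0.02) = 0.1129
−0.22·log₂(0.22) = 0.4806
−0.22·log₂(0.22) = 0.4806
−0.08·log₂(0.08) = 0.2915
−0.22·log₂(0.22) = 0.4806
−0.15·log₂(0.15) = 0.4105
−0.09·log₂(0.09) = 0.3127
Sum ≈ 2.5693 → 2.569 bits.

2.569 bits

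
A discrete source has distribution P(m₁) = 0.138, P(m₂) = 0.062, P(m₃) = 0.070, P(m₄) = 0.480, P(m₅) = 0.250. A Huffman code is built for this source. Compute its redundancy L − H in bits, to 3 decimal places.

0.002 bits

Entropy H = −Σ p log₂ p ≈ 1.9198 bits.
Huffman merges: 31/500+7/100→33/250; 33/250+69/500→27/100; 1/4+27/100→13/25; 12/25+13/25→1. L = 961/500 ≈ 1.9220.
L − H = 1.9220 − 1.9198 = 0.002 bits.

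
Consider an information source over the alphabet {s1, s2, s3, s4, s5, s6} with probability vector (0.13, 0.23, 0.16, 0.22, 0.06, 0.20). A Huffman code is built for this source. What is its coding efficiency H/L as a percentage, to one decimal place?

Entropy H = −Σ p log₂ p ≈ 2.4818 bits.
Huffman merges: 3/50+13/100→19/100; 4/25+19/100→7/20; 1/5+11/50→21/50; 23/100+7/20→29/50; 21/50+29/50→1. L = 127/50 ≈ 2.5400.
Efficiency = H/L = 2.4818/2.5400 = 97.7%.

97.7%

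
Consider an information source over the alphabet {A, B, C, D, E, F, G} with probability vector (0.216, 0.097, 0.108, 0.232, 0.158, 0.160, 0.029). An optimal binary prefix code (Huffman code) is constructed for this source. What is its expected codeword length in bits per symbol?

2.678 bits/symbol

Repeatedly combine the two least-probable nodes; the expected code length is the sum of the merged weights.
merge 29/1000 + 97/1000 → 63/500
merge 27/250 + 63/500 → 117/500
merge 79/500 + 4/25 → 159/500
merge 27/125 + 29/125 → 56/125
merge 117/500 + 159/500 → 69/125
merge 56/125 + 69/125 → 1
L = 63/500 + 117/500 + 159/500 + 56/125 + 69/125 + 1 = 1339/500 = 2.678 bits/symbol.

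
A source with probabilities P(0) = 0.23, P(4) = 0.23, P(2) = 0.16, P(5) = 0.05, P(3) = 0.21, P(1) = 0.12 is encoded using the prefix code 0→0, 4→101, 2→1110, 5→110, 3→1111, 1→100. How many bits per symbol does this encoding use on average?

2.91 bits/symbol

L̄ = Σ pᵢ·ℓᵢ = 0.23·1 + 0.23·3 + 0.16·4 + 0.05·3 + 0.21·4 + 0.12·3 = 2.91 bits/symbol.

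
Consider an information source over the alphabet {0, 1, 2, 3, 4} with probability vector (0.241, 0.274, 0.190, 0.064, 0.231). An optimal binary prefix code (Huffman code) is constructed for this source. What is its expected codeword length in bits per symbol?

Repeatedly combine the two least-probable nodes; the expected code length is the sum of the merged weights.
merge 8/125 + 19/100 → 127/500
merge 231/1000 + 241/1000 → 59/125
merge 127/500 + 137/500 → 66/125
merge 59/125 + 66/125 → 1
L = 127/500 + 59/125 + 66/125 + 1 = 1127/500 = 2.254 bits/symbol.

2.254 bits/symbol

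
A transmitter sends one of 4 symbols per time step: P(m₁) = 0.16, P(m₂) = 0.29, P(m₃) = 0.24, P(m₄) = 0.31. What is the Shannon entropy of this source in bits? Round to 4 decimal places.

1.9588 bits

H = −Σ pᵢ log₂ pᵢ.
−0.16·log₂(0.16) = 0.4230
−0.29·log₂(0.29) = 0.5179
−0.24·log₂(0.24) = 0.4941
−0.31·log₂(0.31) = 0.5238
Sum ≈ 1.9588 → 1.9588 bits.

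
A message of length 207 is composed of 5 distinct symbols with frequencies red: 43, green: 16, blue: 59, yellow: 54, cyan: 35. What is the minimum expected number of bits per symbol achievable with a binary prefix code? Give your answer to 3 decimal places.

Probabilities are the counts divided by 207.
Repeatedly combine the two least-probable nodes; the expected code length is the sum of the merged weights.
merge 16/207 + 35/207 → 17/69
merge 43/207 + 17/69 → 94/207
merge 6/23 + 59/207 → 113/207
merge 94/207 + 113/207 → 1
L = 17/69 + 94/207 + 113/207 + 1 = 155/69 ≈ 2.246 bits/symbol.

2.246 bits/symbol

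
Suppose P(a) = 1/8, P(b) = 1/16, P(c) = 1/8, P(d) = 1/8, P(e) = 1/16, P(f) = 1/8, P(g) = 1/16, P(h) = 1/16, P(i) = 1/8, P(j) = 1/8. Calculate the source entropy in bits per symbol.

Each probability is a power of 1/2, so log₂(1/p) is an integer.
H = Σ p·log₂(1/p) = 1/8·3 + 1/16·4 + 1/8·3 + 1/8·3 + 1/16·4 + 1/8·3 + 1/16·4 + 1/16·4 + 1/8·3 + 1/8·3 = 3.25 bits.

3.25 bits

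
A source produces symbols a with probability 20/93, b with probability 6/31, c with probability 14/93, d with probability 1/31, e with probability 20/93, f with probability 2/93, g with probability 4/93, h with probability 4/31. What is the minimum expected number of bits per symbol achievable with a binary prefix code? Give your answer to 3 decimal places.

2.720 bits/symbol

Repeatedly combine the two least-probable nodes; the expected code length is the sum of the merged weights.
merge 2/93 + 1/31 → 5/93
merge 4/93 + 5/93 → 3/31
merge 3/31 + 4/31 → 7/31
merge 14/93 + 6/31 → 32/93
merge 20/93 + 20/93 → 40/93
merge 7/31 + 32/93 → 53/93
merge 40/93 + 53/93 → 1
L = 5/93 + 3/31 + 7/31 + 32/93 + 40/93 + 53/93 + 1 = 253/93 ≈ 2.720 bits/symbol.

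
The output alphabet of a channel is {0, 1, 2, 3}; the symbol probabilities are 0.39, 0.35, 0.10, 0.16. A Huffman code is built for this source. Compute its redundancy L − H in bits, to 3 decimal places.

Entropy H = −Σ p log₂ p ≈ 1.8151 bits.
Huffman merges: 1/10+4/25→13/50; 13/50+7/20→61/100; 39/100+61/100→1. L = 187/100 ≈ 1.8700.
L − H = 1.8700 − 1.8151 = 0.055 bits.

0.055 bits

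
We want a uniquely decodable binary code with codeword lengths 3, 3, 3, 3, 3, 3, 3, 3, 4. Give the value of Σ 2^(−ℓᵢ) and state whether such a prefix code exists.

With common denominator 2^4 = 16: Σ 2^(−ℓᵢ) = 2/16 + 2/16 + 2/16 + 2/16 + 2/16 + 2/16 + 2/16 + 2/16 + 1/16 = 17/16 = 1.0625.
Kraft's inequality requires Σ ≤ 1; here Σ = 1.0625 > 1, so no such prefix code exists.

1.0625; no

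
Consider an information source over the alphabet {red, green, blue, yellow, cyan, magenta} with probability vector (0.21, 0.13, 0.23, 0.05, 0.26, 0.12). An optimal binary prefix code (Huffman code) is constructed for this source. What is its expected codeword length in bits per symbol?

Repeatedly combine the two least-probable nodes; the expected code length is the sum of the merged weights.
merge 1/20 + 3/25 → 17/100
merge 13/100 + 17/100 → 3/10
merge 21/100 + 23/100 → 11/25
merge 13/50 + 3/10 → 14/25
merge 11/25 + 14/25 → 1
L = 17/100 + 3/10 + 11/25 + 14/25 + 1 = 247/100 = 2.47 bits/symbol.

2.47 bits/symbol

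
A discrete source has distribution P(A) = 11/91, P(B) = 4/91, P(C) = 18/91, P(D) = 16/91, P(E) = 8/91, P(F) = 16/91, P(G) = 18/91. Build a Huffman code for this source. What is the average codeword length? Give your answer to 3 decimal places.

2.736 bits/symbol

Repeatedly combine the two least-probable nodes; the expected code length is the sum of the merged weights.
merge 4/91 + 8/91 → 12/91
merge 11/91 + 12/91 → 23/91
merge 16/91 + 16/91 → 32/91
merge 18/91 + 18/91 → 36/91
merge 23/91 + 32/91 → 55/91
merge 36/91 + 55/91 → 1
L = 12/91 + 23/91 + 32/91 + 36/91 + 55/91 + 1 = 249/91 ≈ 2.736 bits/symbol.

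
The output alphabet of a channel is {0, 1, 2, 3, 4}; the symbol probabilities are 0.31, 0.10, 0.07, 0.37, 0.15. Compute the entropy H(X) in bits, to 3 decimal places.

H = −Σ pᵢ log₂ pᵢ.
−0.31·log₂(0.31) = 0.5238
−0.10·log₂(0.10) = 0.3322
−0.07·log₂(0.07) = 0.2686
−0.37·log₂(0.37) = 0.5307
−0.15·log₂(0.15) = 0.4105
Sum ≈ 2.0658 → 2.066 bits.

2.066 bits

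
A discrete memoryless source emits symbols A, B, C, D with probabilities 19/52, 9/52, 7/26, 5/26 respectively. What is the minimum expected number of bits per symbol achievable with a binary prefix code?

2 bits/symbol

Repeatedly combine the two least-probable nodes; the expected code length is the sum of the merged weights.
merge 9/52 + 5/26 → 19/52
merge 7/26 + 19/52 → 33/52
merge 19/52 + 33/52 → 1
L = 19/52 + 33/52 + 1 = 2 bits/symbol.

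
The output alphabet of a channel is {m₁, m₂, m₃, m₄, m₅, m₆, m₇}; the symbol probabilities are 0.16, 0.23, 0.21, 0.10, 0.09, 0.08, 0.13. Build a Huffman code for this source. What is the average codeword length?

Repeatedly combine the two least-probable nodes; the expected code length is the sum of the merged weights.
merge 2/25 + 9/100 → 17/100
merge 1/10 + 13/100 → 23/100
merge 4/25 + 17/100 → 33/100
merge 21/100 + 23/100 → 11/25
merge 23/100 + 33/100 → 14/25
merge 11/25 + 14/25 → 1
L = 17/100 + 23/100 + 33/100 + 11/25 + 14/25 + 1 = 273/100 = 2.73 bits/symbol.

2.73 bits/symbol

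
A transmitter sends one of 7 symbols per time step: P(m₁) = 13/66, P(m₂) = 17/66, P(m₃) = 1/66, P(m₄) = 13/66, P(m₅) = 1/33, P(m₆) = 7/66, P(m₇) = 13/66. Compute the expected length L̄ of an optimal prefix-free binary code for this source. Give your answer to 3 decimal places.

Repeatedly combine the two least-probable nodes; the expected code length is the sum of the merged weights.
merge 1/66 + 1/33 → 1/22
merge 1/22 + 7/66 → 5/33
merge 5/33 + 13/66 → 23/66
merge 13/66 + 13/66 → 13/33
merge 17/66 + 23/66 → 20/33
merge 13/33 + 20/33 → 1
L = 1/22 + 5/33 + 23/66 + 13/33 + 20/33 + 1 = 28/11 ≈ 2.545 bits/symbol.

2.545 bits/symbol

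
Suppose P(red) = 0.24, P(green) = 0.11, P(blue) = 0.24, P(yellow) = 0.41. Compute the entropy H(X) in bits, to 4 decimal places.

H = −Σ pᵢ log₂ pᵢ.
−0.24·log₂(0.24) = 0.4941
−0.11·log₂(0.11) = 0.3503
−0.24·log₂(0.24) = 0.4941
−0.41·log₂(0.41) = 0.5274
Sum ≈ 1.8659 → 1.8659 bits.

1.8659 bits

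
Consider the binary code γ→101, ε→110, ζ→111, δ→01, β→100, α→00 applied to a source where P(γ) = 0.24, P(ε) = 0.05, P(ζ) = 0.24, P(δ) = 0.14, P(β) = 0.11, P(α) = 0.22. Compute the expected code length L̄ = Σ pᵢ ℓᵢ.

L̄ = Σ pᵢ·ℓᵢ = 0.24·3 + 0.05·3 + 0.24·3 + 0.14·2 + 0.11·3 + 0.22·2 = 2.64 bits/symbol.

2.64 bits/symbol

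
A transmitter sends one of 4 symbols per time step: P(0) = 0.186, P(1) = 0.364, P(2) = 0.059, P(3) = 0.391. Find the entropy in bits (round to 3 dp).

1.753 bits

H = −Σ pᵢ log₂ pᵢ.
−0.186·log₂(0.186) = 0.4514
−0.364·log₂(0.364) = 0.5307
−0.059·log₂(0.059) = 0.2409
−0.391·log₂(0.391) = 0.5297
Sum ≈ 1.7527 → 1.753 bits.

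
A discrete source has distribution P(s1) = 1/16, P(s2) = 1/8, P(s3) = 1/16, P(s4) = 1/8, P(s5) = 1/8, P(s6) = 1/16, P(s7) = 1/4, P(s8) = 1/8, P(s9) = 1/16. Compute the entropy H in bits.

Each probability is a power of 1/2, so log₂(1/p) is an integer.
H = Σ p·log₂(1/p) = 1/16·4 + 1/8·3 + 1/16·4 + 1/8·3 + 1/8·3 + 1/16·4 + 1/4·2 + 1/8·3 + 1/16·4 = 3 bits.

3 bits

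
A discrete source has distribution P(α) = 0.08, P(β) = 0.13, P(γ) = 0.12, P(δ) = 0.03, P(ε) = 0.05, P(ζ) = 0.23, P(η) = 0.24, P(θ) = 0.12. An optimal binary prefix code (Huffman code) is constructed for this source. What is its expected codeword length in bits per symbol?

Repeatedly combine the two least-probable nodes; the expected code length is the sum of the merged weights.
merge 3/100 + 1/20 → 2/25
merge 2/25 + 2/25 → 4/25
merge 3/25 + 3/25 → 6/25
merge 13/100 + 4/25 → 29/100
merge 23/100 + 6/25 → 47/100
merge 6/25 + 29/100 → 53/100
merge 47/100 + 53/100 → 1
L = 2/25 + 4/25 + 6/25 + 29/100 + 47/100 + 53/100 + 1 = 277/100 = 2.77 bits/symbol.

2.77 bits/symbol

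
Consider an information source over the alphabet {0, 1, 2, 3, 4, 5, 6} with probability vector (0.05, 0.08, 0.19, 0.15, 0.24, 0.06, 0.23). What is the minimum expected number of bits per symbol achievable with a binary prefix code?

Repeatedly combine the two least-probable nodes; the expected code length is the sum of the merged weights.
merge 1/20 + 3/50 → 11/100
merge 2/25 + 11/100 → 19/100
merge 3/20 + 19/100 → 17/50
merge 19/100 + 23/100 → 21/50
merge 6/25 + 17/50 → 29/50
merge 21/50 + 29/50 → 1
L = 11/100 + 19/100 + 17/50 + 21/50 + 29/50 + 1 = 66/25 = 2.64 bits/symbol.

2.64 bits/symbol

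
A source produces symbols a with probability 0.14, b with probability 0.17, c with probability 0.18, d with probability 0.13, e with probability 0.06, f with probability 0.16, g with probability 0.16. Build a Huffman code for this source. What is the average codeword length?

2.82 bits/symbol

Repeatedly combine the two least-probable nodes; the expected code length is the sum of the merged weights.
merge 3/50 + 13/100 → 19/100
merge 7/50 + 4/25 → 3/10
merge 4/25 + 17/100 → 33/100
merge 9/50 + 19/100 → 37/100
merge 3/10 + 33/100 → 63/100
merge 37/100 + 63/100 → 1
L = 19/100 + 3/10 + 33/100 + 37/100 + 63/100 + 1 = 141/50 = 2.82 bits/symbol.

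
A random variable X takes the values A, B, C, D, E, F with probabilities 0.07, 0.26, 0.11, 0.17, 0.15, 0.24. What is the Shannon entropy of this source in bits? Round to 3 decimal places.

H = −Σ pᵢ log₂ pᵢ.
−0.07·log₂(0.07) = 0.2686
−0.26·log₂(0.26) = 0.5053
−0.11·log₂(0.11) = 0.3503
−0.17·log₂(0.17) = 0.4346
−0.15·log₂(0.15) = 0.4105
−0.24·log₂(0.24) = 0.4941
Sum ≈ 2.4634 → 2.463 bits.

2.463 bits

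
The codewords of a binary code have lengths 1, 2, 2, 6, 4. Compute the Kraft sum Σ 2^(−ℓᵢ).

1.078125

With common denominator 2^6 = 64: Σ 2^(−ℓᵢ) = 32/64 + 16/64 + 16/64 + 1/64 + 4/64 = 69/64 = 1.078125.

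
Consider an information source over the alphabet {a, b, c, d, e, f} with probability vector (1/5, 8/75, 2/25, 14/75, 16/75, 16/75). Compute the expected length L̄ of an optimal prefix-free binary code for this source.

2.56 bits/symbol

Repeatedly combine the two least-probable nodes; the expected code length is the sum of the merged weights.
merge 2/25 + 8/75 → 14/75
merge 14/75 + 14/75 → 28/75
merge 1/5 + 16/75 → 31/75
merge 16/75 + 28/75 → 44/75
merge 31/75 + 44/75 → 1
L = 14/75 + 28/75 + 31/75 + 44/75 + 1 = 64/25 = 2.56 bits/symbol.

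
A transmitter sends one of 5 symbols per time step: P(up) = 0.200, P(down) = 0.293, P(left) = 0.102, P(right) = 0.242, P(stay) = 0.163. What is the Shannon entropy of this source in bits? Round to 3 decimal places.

H = −Σ pᵢ log₂ pᵢ.
−0.200·log₂(0.200) = 0.4644
−0.293·log₂(0.293) = 0.5189
−0.102·log₂(0.102) = 0.3359
−0.242·log₂(0.242) = 0.4954
−0.163·log₂(0.163) = 0.4266
Sum ≈ 2.2412 → 2.241 bits.

2.241 bits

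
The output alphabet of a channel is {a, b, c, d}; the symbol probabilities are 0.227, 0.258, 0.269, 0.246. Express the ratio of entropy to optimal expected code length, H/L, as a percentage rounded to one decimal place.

Entropy H = −Σ p log₂ p ≈ 1.9972 bits.
Huffman merges: 227/1000+123/500→473/1000; 129/500+269/1000→527/1000; 473/1000+527/1000→1. L = 2 ≈ 2.0000.
Efficiency = H/L = 1.9972/2.0000 = 99.9%.

99.9%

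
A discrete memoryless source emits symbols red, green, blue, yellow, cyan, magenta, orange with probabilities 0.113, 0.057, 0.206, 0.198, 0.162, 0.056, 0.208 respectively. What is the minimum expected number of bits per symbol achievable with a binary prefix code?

2.699 bits/symbol

Repeatedly combine the two least-probable nodes; the expected code length is the sum of the merged weights.
merge 7/125 + 57/1000 → 113/1000
merge 113/1000 + 113/1000 → 113/500
merge 81/500 + 99/500 → 9/25
merge 103/500 + 26/125 → 207/500
merge 113/500 + 9/25 → 293/500
merge 207/500 + 293/500 → 1
L = 113/1000 + 113/500 + 9/25 + 207/500 + 293/500 + 1 = 2699/1000 = 2.699 bits/symbol.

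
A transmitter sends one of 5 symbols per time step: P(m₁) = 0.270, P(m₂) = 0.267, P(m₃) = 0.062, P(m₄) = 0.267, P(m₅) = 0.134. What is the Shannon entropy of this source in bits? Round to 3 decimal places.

H = −Σ pᵢ log₂ pᵢ.
−0.270·log₂(0.270) = 0.5100
−0.267·log₂(0.267) = 0.5087
−0.062·log₂(0.062) = 0.2487
−0.267·log₂(0.267) = 0.5087
−0.134·log₂(0.134) = 0.3886
Sum ≈ 2.1646 → 2.165 bits.

2.165 bits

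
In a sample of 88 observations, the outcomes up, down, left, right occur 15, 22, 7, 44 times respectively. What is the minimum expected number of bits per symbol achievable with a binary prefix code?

Probabilities are the counts divided by 88.
Repeatedly combine the two least-probable nodes; the expected code length is the sum of the merged weights.
merge 7/88 + 15/88 → 1/4
merge 1/4 + 1/4 → 1/2
merge 1/2 + 1/2 → 1
L = 1/4 + 1/2 + 1 = 7/4 = 1.75 bits/symbol.

1.75 bits/symbol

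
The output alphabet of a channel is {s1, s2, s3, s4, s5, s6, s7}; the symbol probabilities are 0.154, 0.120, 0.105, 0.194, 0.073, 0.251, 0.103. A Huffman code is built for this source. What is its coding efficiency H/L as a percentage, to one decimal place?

98.8%

Entropy H = −Σ p log₂ p ≈ 2.6971 bits.
Huffman merges: 73/1000+103/1000→22/125; 21/200+3/25→9/40; 77/500+22/125→33/100; 97/500+9/40→419/1000; 251/1000+33/100→581/1000; 419/1000+581/1000→1. L = 2731/1000 ≈ 2.7310.
Efficiency = H/L = 2.6971/2.7310 = 98.8%.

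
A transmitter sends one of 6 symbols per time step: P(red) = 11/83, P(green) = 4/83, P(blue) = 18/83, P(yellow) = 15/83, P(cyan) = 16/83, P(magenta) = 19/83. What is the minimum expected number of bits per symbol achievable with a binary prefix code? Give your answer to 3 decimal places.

2.542 bits/symbol

Repeatedly combine the two least-probable nodes; the expected code length is the sum of the merged weights.
merge 4/83 + 11/83 → 15/83
merge 15/83 + 15/83 → 30/83
merge 16/83 + 18/83 → 34/83
merge 19/83 + 30/83 → 49/83
merge 34/83 + 49/83 → 1
L = 15/83 + 30/83 + 34/83 + 49/83 + 1 = 211/83 ≈ 2.542 bits/symbol.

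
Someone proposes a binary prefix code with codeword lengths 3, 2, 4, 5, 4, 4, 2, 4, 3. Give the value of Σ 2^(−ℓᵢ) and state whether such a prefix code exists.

With common denominator 2^5 = 32: Σ 2^(−ℓᵢ) = 4/32 + 8/32 + 2/32 + 1/32 + 2/32 + 2/32 + 8/32 + 2/32 + 4/32 = 33/32 = 1.03125.
Kraft's inequality requires Σ ≤ 1; here Σ = 1.03125 > 1, so no such prefix code exists.

1.03125; no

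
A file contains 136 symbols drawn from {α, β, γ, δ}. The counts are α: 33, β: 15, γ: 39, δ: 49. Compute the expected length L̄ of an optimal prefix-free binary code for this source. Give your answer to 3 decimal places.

1.993 bits/symbol

Probabilities are the counts divided by 136.
Repeatedly combine the two least-probable nodes; the expected code length is the sum of the merged weights.
merge 15/136 + 33/136 → 6/17
merge 39/136 + 6/17 → 87/136
merge 49/136 + 87/136 → 1
L = 6/17 + 87/136 + 1 = 271/136 ≈ 1.993 bits/symbol.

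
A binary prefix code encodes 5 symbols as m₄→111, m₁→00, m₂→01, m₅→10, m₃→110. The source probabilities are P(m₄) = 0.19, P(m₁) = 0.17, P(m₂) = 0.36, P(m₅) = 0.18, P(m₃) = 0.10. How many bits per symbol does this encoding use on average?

L̄ = Σ pᵢ·ℓᵢ = 0.19·3 + 0.17·2 + 0.36·2 + 0.18·2 + 0.10·3 = 2.29 bits/symbol.

2.29 bits/symbol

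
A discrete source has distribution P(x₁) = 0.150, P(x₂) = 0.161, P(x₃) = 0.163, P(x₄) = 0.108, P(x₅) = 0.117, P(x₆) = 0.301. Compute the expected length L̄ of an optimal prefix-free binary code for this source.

Repeatedly combine the two least-probable nodes; the expected code length is the sum of the merged weights.
merge 27/250 + 117/1000 → 9/40
merge 3/20 + 161/1000 → 311/1000
merge 163/1000 + 9/40 → 97/250
merge 301/1000 + 311/1000 → 153/250
merge 97/250 + 153/250 → 1
L = 9/40 + 311/1000 + 97/250 + 153/250 + 1 = 317/125 = 2.536 bits/symbol.

2.536 bits/symbol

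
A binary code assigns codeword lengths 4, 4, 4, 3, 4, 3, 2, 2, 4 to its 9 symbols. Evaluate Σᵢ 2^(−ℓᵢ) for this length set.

With common denominator 2^4 = 16: Σ 2^(−ℓᵢ) = 1/16 + 1/16 + 1/16 + 2/16 + 1/16 + 2/16 + 4/16 + 4/16 + 1/16 = 17/16 = 1.0625.

1.0625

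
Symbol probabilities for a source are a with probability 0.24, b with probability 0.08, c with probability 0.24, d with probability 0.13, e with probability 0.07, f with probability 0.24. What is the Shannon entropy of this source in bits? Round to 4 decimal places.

H = −Σ pᵢ log₂ pᵢ.
−0.24·log₂(0.24) = 0.4941
−0.08·log₂(0.08) = 0.2915
−0.24·log₂(0.24) = 0.4941
−0.13·log₂(0.13) = 0.3826
−0.07·log₂(0.07) = 0.2686
−0.24·log₂(0.24) = 0.4941
Sum ≈ 2.4251 → 2.4251 bits.

2.4251 bits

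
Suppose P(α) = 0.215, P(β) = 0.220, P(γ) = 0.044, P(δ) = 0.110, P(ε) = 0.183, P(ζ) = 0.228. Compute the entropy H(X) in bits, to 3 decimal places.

H = −Σ pᵢ log₂ pᵢ.
−0.215·log₂(0.215) = 0.4768
−0.220·log₂(0.220) = 0.4806
−0.044·log₂(0.044) = 0.1983
−0.110·log₂(0.110) = 0.3503
−0.183·log₂(0.183) = 0.4484
−0.228·log₂(0.228) = 0.4863
Sum ≈ 2.4406 → 2.441 bits.

2.441 bits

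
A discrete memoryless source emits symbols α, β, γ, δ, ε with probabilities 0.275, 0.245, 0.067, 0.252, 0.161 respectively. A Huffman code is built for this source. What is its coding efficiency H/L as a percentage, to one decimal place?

Entropy H = −Σ p log₂ p ≈ 2.1959 bits.
Huffman merges: 67/1000+161/1000→57/250; 57/250+49/200→473/1000; 63/250+11/40→527/1000; 473/1000+527/1000→1. L = 557/250 ≈ 2.2280.
Efficiency = H/L = 2.1959/2.2280 = 98.6%.

98.6%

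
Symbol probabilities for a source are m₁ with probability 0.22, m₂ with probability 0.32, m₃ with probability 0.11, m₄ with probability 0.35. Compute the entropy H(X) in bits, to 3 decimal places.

1.887 bits

H = −Σ pᵢ log₂ pᵢ.
−0.22·log₂(0.22) = 0.4806
−0.32·log₂(0.32) = 0.5260
−0.11·log₂(0.11) = 0.3503
−0.35·log₂(0.35) = 0.5301
Sum ≈ 1.8870 → 1.887 bits.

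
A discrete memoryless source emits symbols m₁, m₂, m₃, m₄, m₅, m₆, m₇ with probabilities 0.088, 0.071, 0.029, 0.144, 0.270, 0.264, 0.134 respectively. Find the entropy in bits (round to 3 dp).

2.536 bits

H = −Σ pᵢ log₂ pᵢ.
−0.088·log₂(0.088) = 0.3086
−0.071·log₂(0.071) = 0.2709
−0.029·log₂(0.029) = 0.1481
−0.144·log₂(0.144) = 0.4026
−0.270·log₂(0.270) = 0.5100
−0.264·log₂(0.264) = 0.5072
−0.134·log₂(0.134) = 0.3886
Sum ≈ 2.5361 → 2.536 bits.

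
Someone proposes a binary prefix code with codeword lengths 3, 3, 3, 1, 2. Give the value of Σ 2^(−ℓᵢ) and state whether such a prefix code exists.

1.125; no

With common denominator 2^3 = 8: Σ 2^(−ℓᵢ) = 1/8 + 1/8 + 1/8 + 4/8 + 2/8 = 9/8 = 1.125.
Kraft's inequality requires Σ ≤ 1; here Σ = 1.125 > 1, so no such prefix code exists.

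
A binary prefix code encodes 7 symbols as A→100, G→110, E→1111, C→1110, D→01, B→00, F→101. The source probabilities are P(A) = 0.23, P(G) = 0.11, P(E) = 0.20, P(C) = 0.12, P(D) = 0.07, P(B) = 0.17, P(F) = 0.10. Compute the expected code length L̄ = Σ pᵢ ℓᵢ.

L̄ = Σ pᵢ·ℓᵢ = 0.23·3 + 0.11·3 + 0.20·4 + 0.12·4 + 0.07·2 + 0.17·2 + 0.10·3 = 3.08 bits/symbol.

3.08 bits/symbol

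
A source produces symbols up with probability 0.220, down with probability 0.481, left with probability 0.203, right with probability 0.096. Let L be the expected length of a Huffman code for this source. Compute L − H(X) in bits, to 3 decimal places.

Entropy H = −Σ p log₂ p ≈ 1.7800 bits.
Huffman merges: 12/125+203/1000→299/1000; 11/50+299/1000→519/1000; 481/1000+519/1000→1. L = 909/500 ≈ 1.8180.
L − H = 1.8180 − 1.7800 = 0.038 bits.

0.038 bits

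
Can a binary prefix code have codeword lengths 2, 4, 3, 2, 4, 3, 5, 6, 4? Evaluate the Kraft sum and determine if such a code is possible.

With common denominator 2^6 = 64: Σ 2^(−ℓᵢ) = 16/64 + 4/64 + 8/64 + 16/64 + 4/64 + 8/64 + 2/64 + 1/64 + 4/64 = 63/64 = 0.984375.
Kraft's inequality requires Σ ≤ 1; here Σ = 0.984375 ≤ 1, so such a prefix code exists.

0.984375; yes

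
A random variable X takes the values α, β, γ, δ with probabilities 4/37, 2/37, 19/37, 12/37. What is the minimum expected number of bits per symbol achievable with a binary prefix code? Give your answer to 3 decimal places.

Repeatedly combine the two least-probable nodes; the expected code length is the sum of the merged weights.
merge 2/37 + 4/37 → 6/37
merge 6/37 + 12/37 → 18/37
merge 18/37 + 19/37 → 1
L = 6/37 + 18/37 + 1 = 61/37 ≈ 1.649 bits/symbol.

1.649 bits/symbol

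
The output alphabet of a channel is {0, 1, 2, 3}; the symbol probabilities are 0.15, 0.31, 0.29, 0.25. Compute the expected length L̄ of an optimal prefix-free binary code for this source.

2 bits/symbol

Repeatedly combine the two least-probable nodes; the expected code length is the sum of the merged weights.
merge 3/20 + 1/4 → 2/5
merge 29/100 + 31/100 → 3/5
merge 2/5 + 3/5 → 1
L = 2/5 + 3/5 + 1 = 2 bits/symbol.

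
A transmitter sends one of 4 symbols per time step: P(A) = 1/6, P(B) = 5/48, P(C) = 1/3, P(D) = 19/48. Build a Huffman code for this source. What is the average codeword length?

1.875 bits/symbol

Repeatedly combine the two least-probable nodes; the expected code length is the sum of the merged weights.
merge 5/48 + 1/6 → 13/48
merge 13/48 + 1/3 → 29/48
merge 19/48 + 29/48 → 1
L = 13/48 + 29/48 + 1 = 15/8 = 1.875 bits/symbol.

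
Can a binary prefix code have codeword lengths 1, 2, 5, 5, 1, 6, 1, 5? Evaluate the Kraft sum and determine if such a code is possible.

With common denominator 2^6 = 64: Σ 2^(−ℓᵢ) = 32/64 + 16/64 + 2/64 + 2/64 + 32/64 + 1/64 + 32/64 + 2/64 = 119/64 = 1.859375.
Kraft's inequality requires Σ ≤ 1; here Σ = 1.859375 > 1, so no such prefix code exists.

1.859375; no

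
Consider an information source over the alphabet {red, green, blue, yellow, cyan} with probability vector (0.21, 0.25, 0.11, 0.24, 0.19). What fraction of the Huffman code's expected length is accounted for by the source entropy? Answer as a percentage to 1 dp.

98.8%

Entropy H = −Σ p log₂ p ≈ 2.2725 bits.
Huffman merges: 11/100+19/100→3/10; 21/100+6/25→9/20; 1/4+3/10→11/20; 9/20+11/20→1. L = 23/10 ≈ 2.3000.
Efficiency = H/L = 2.2725/2.3000 = 98.8%.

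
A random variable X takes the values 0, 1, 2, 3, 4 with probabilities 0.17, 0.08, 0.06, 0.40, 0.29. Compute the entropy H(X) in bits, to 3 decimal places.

H = −Σ pᵢ log₂ pᵢ.
−0.17·log₂(0.17) = 0.4346
−0.08·log₂(0.08) = 0.2915
−0.06·log₂(0.06) = 0.2435
−0.40·log₂(0.40) = 0.5288
−0.29·log₂(0.29) = 0.5179
Sum ≈ 2.0163 → 2.016 bits.

2.016 bits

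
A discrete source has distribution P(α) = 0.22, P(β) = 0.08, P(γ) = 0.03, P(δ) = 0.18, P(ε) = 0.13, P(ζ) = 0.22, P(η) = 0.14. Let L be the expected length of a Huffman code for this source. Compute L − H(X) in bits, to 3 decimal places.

0.041 bits

Entropy H = −Σ p log₂ p ≈ 2.6295 bits.
Huffman merges: 3/100+2/25→11/100; 11/100+13/100→6/25; 7/50+9/50→8/25; 11/50+11/50→11/25; 6/25+8/25→14/25; 11/25+14/25→1. L = 267/100 ≈ 2.6700.
L − H = 2.6700 − 2.6295 = 0.041 bits.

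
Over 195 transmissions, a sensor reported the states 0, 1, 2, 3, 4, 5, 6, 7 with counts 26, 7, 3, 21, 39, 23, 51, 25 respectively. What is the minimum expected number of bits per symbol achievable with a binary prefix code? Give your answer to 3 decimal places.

2.749 bits/symbol

Probabilities are the counts divided by 195.
Repeatedly combine the two least-probable nodes; the expected code length is the sum of the merged weights.
merge 1/65 + 7/195 → 2/39
merge 2/39 + 7/65 → 31/195
merge 23/195 + 5/39 → 16/65
merge 2/15 + 31/195 → 19/65
merge 1/5 + 16/65 → 29/65
merge 17/65 + 19/65 → 36/65
merge 29/65 + 36/65 → 1
L = 2/39 + 31/195 + 16/65 + 19/65 + 29/65 + 36/65 + 1 = 536/195 ≈ 2.749 bits/symbol.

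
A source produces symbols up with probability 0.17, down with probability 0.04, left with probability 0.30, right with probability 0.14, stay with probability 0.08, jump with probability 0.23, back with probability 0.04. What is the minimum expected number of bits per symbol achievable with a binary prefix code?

2.54 bits/symbol

Repeatedly combine the two least-probable nodes; the expected code length is the sum of the merged weights.
merge 1/25 + 1/25 → 2/25
merge 2/25 + 2/25 → 4/25
merge 7/50 + 4/25 → 3/10
merge 17/100 + 23/100 → 2/5
merge 3/10 + 3/10 → 3/5
merge 2/5 + 3/5 → 1
L = 2/25 + 4/25 + 3/10 + 2/5 + 3/5 + 1 = 127/50 = 2.54 bits/symbol.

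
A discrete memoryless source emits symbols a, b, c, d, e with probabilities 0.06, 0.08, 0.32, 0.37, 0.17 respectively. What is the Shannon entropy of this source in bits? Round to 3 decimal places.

2.026 bits

H = −Σ pᵢ log₂ pᵢ.
−0.06·log₂(0.06) = 0.2435
−0.08·log₂(0.08) = 0.2915
−0.32·log₂(0.32) = 0.5260
−0.37·log₂(0.37) = 0.5307
−0.17·log₂(0.17) = 0.4346
Sum ≈ 2.0264 → 2.026 bits.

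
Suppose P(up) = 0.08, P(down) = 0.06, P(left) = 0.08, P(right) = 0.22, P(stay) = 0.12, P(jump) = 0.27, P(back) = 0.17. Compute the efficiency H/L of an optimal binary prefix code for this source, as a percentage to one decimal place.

Entropy H = −Σ p log₂ p ≈ 2.6188 bits.
Huffman merges: 3/50+2/25→7/50; 2/25+3/25→1/5; 7/50+17/100→31/100; 1/5+11/50→21/50; 27/100+31/100→29/50; 21/50+29/50→1. L = 53/20 ≈ 2.6500.
Efficiency = H/L = 2.6188/2.6500 = 98.8%.

98.8%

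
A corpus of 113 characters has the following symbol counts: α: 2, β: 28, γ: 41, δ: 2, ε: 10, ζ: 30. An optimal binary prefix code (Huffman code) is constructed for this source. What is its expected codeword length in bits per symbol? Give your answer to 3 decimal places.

Probabilities are the counts divided by 113.
Repeatedly combine the two least-probable nodes; the expected code length is the sum of the merged weights.
merge 2/113 + 2/113 → 4/113
merge 4/113 + 10/113 → 14/113
merge 14/113 + 28/113 → 42/113
merge 30/113 + 41/113 → 71/113
merge 42/113 + 71/113 → 1
L = 4/113 + 14/113 + 42/113 + 71/113 + 1 = 244/113 ≈ 2.159 bits/symbol.

2.159 bits/symbol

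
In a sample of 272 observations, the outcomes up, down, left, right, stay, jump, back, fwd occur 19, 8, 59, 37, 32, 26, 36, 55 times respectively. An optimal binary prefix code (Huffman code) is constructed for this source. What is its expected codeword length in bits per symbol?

2.875 bits/symbol

Probabilities are the counts divided by 272.
Repeatedly combine the two least-probable nodes; the expected code length is the sum of the merged weights.
merge 1/34 + 19/272 → 27/272
merge 13/136 + 27/272 → 53/272
merge 2/17 + 9/68 → 1/4
merge 37/272 + 53/272 → 45/136
merge 55/272 + 59/272 → 57/136
merge 1/4 + 45/136 → 79/136
merge 57/136 + 79/136 → 1
L = 27/272 + 53/272 + 1/4 + 45/136 + 57/136 + 79/136 + 1 = 23/8 = 2.875 bits/symbol.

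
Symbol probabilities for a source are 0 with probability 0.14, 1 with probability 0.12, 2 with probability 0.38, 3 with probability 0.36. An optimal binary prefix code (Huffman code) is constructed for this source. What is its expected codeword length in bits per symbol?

Repeatedly combine the two least-probable nodes; the expected code length is the sum of the merged weights.
merge 3/25 + 7/50 → 13/50
merge 13/50 + 9/25 → 31/50
merge 19/50 + 31/50 → 1
L = 13/50 + 31/50 + 1 = 47/25 = 1.88 bits/symbol.

1.88 bits/symbol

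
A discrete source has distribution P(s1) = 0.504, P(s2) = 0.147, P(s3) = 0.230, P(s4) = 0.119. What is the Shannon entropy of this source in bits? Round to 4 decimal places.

H = −Σ pᵢ log₂ pᵢ.
−0.504·log₂(0.504) = 0.4982
−0.147·log₂(0.147) = 0.4066
−0.230·log₂(0.230) = 0.4877
−0.119·log₂(0.119) = 0.3654
Sum ≈ 1.7579 → 1.7579 bits.

1.7579 bits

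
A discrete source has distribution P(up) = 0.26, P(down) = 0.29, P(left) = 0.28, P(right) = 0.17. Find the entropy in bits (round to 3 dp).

1.972 bits

H = −Σ pᵢ log₂ pᵢ.
−0.26·log₂(0.26) = 0.5053
−0.29·log₂(0.29) = 0.5179
−0.28·log₂(0.28) = 0.5142
−0.17·log₂(0.17) = 0.4346
Sum ≈ 1.9720 → 1.972 bits.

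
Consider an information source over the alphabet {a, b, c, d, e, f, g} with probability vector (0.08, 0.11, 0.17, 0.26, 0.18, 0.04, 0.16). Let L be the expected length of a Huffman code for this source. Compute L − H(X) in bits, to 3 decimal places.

0.044 bits

Entropy H = −Σ p log₂ p ≈ 2.6357 bits.
Huffman merges: 1/25+2/25→3/25; 11/100+3/25→23/100; 4/25+17/100→33/100; 9/50+23/100→41/100; 13/50+33/100→59/100; 41/100+59/100→1. L = 67/25 ≈ 2.6800.
L − H = 2.6800 − 2.6357 = 0.044 bits.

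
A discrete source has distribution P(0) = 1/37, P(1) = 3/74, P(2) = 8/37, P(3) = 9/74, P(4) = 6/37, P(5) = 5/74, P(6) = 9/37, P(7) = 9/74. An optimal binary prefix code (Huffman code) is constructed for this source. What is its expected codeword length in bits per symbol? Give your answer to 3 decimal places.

Repeatedly combine the two least-probable nodes; the expected code length is the sum of the merged weights.
merge 1/37 + 3/74 → 5/74
merge 5/74 + 5/74 → 5/37
merge 9/74 + 9/74 → 9/37
merge 5/37 + 6/37 → 11/37
merge 8/37 + 9/37 → 17/37
merge 9/37 + 11/37 → 20/37
merge 17/37 + 20/37 → 1
L = 5/74 + 5/37 + 9/37 + 11/37 + 17/37 + 20/37 + 1 = 203/74 ≈ 2.743 bits/symbol.

2.743 bits/symbol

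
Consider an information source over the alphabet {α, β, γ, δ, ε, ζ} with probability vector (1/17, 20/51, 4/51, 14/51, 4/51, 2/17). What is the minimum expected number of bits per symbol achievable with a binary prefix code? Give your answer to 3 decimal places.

Repeatedly combine the two least-probable nodes; the expected code length is the sum of the merged weights.
merge 1/17 + 4/51 → 7/51
merge 4/51 + 2/17 → 10/51
merge 7/51 + 10/51 → 1/3
merge 14/51 + 1/3 → 31/51
merge 20/51 + 31/51 → 1
L = 7/51 + 10/51 + 1/3 + 31/51 + 1 = 116/51 ≈ 2.275 bits/symbol.

2.275 bits/symbol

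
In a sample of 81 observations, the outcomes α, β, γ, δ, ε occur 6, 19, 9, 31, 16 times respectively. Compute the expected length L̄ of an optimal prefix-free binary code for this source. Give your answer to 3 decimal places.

Probabilities are the counts divided by 81.
Repeatedly combine the two least-probable nodes; the expected code length is the sum of the merged weights.
merge 2/27 + 1/9 → 5/27
merge 5/27 + 16/81 → 31/81
merge 19/81 + 31/81 → 50/81
merge 31/81 + 50/81 → 1
L = 5/27 + 31/81 + 50/81 + 1 = 59/27 ≈ 2.185 bits/symbol.

2.185 bits/symbol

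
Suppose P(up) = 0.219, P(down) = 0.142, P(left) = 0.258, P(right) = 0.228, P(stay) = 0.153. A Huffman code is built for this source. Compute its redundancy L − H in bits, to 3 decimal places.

0.010 bits

Entropy H = −Σ p log₂ p ≈ 2.2847 bits.
Huffman merges: 71/500+153/1000→59/200; 219/1000+57/250→447/1000; 129/500+59/200→553/1000; 447/1000+553/1000→1. L = 459/200 ≈ 2.2950.
L − H = 2.2950 − 2.2847 = 0.010 bits.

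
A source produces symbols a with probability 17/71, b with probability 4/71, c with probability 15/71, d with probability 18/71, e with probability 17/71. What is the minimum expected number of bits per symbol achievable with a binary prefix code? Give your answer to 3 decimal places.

Repeatedly combine the two least-probable nodes; the expected code length is the sum of the merged weights.
merge 4/71 + 15/71 → 19/71
merge 17/71 + 17/71 → 34/71
merge 18/71 + 19/71 → 37/71
merge 34/71 + 37/71 → 1
L = 19/71 + 34/71 + 37/71 + 1 = 161/71 ≈ 2.268 bits/symbol.

2.268 bits/symbol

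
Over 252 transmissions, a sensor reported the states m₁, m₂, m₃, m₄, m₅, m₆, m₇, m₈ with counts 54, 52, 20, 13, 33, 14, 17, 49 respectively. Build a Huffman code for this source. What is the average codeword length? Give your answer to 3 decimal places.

Probabilities are the counts divided by 252.
Repeatedly combine the two least-probable nodes; the expected code length is the sum of the merged weights.
merge 13/252 + 1/18 → 3/28
merge 17/252 + 5/63 → 37/252
merge 3/28 + 11/84 → 5/21
merge 37/252 + 7/36 → 43/126
merge 13/63 + 3/14 → 53/126
merge 5/21 + 43/126 → 73/126
merge 53/126 + 73/126 → 1
L = 3/28 + 37/252 + 5/21 + 43/126 + 53/126 + 73/126 + 1 = 17/6 ≈ 2.833 bits/symbol.

2.833 bits/symbol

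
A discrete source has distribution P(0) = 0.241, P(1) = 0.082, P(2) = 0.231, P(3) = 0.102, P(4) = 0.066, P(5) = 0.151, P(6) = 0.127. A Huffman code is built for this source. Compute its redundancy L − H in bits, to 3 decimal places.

0.012 bits

Entropy H = −Σ p log₂ p ≈ 2.6636 bits.
Huffman merges: 33/500+41/500→37/250; 51/500+127/1000→229/1000; 37/250+151/1000→299/1000; 229/1000+231/1000→23/50; 241/1000+299/1000→27/50; 23/50+27/50→1. L = 669/250 ≈ 2.6760.
L − H = 2.6760 − 2.6636 = 0.012 bits.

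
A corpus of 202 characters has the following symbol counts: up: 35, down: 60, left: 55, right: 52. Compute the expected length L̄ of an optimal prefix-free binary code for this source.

Probabilities are the counts divided by 202.
Repeatedly combine the two least-probable nodes; the expected code length is the sum of the merged weights.
merge 35/202 + 26/101 → 87/202
merge 55/202 + 30/101 → 115/202
merge 87/202 + 115/202 → 1
L = 87/202 + 115/202 + 1 = 2 bits/symbol.

2 bits/symbol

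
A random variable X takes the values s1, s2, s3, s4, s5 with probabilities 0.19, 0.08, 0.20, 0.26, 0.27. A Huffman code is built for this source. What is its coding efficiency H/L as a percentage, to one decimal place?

Entropy H = −Σ p log₂ p ≈ 2.2264 bits.
Huffman merges: 2/25+19/100→27/100; 1/5+13/50→23/50; 27/100+27/100→27/50; 23/50+27/50→1. L = 227/100 ≈ 2.2700.
Efficiency = H/L = 2.2264/2.2700 = 98.1%.

98.1%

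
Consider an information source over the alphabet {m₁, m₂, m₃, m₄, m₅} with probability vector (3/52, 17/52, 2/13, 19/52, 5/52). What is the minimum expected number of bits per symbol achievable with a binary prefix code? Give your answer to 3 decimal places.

Repeatedly combine the two least-probable nodes; the expected code length is the sum of the merged weights.
merge 3/52 + 5/52 → 2/13
merge 2/13 + 2/13 → 4/13
merge 4/13 + 17/52 → 33/52
merge 19/52 + 33/52 → 1
L = 2/13 + 4/13 + 33/52 + 1 = 109/52 ≈ 2.096 bits/symbol.

2.096 bits/symbol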